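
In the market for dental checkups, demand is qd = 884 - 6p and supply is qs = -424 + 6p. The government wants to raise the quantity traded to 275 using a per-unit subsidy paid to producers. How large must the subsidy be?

Required subsidy s = 15 per unit

At q = 275, invert demand for the buyer price: pb = (884 − 275)/6 = 101.5; invert supply for the seller price: ps = (275 − (-424))/6 = 116.5.
The subsidy must fill the gap: s = ps − pb = 116.5 − 101.5 = 15.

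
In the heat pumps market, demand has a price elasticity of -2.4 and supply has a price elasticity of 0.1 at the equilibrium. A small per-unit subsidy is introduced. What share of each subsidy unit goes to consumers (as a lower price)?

For a small subsidy around the equilibrium, the benefit split depends on the relative slopes, which at a point are proportional to the elasticities.
Buyer share = εs/(εs + |εd|) = 0.1/(0.1 + 2.4) = 0.04; seller share = |εd|/(εs + |εd|) = 0.96.

Consumer share = 0.04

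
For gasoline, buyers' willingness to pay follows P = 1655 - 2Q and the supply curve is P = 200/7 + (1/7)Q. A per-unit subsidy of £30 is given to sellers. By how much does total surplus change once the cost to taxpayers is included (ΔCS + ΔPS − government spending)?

Net change in total surplus = -£210

Pre-subsidy: 1655 - 2Q = 200/7 + (1/7)Q gives Q* = 759 and P* = 137.
With the subsidy, sellers receive Ps = Pb + 30 for each unit, where Pb is the price buyers pay.
On the curves, Pb = 1655 - 2Q and Ps = 200/7 + (1/7)Q; the wedge Ps − Pb = 30 gives 200/7 + (1/7)Q − (1655 - 2Q) = 30, so Q' = 773.
Then Pb = 1655 − 2·773 = 109 and Ps = 200/7 + (1/7)·773 = 139.
ΔCS = ½(759 + 773)(137 − 109) = 21448; ΔPS = ½(759 + 773)(139 − 137) = 1532.
Government spending = 30 × 773 = 23190.
Net change = 21448 + 1532 − 23190 = -210. The loss equals the DWL triangle ½·30·14.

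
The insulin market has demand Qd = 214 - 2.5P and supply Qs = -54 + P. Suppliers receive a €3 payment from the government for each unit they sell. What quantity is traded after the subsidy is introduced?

Pre-subsidy: 214 - 2.5P = -54 + P gives P* = 536/7, Q* = 158/7.
With the subsidy, sellers receive Ps = Pb + 3 for each unit, where Pb is the price buyers pay.
Supply in terms of Pb becomes Qs = -54 + 1(Pb + 3) = -51 + Pb. Setting this equal to demand: 214 - 2.5Pb = -51 + Pb, so Pb = 530/7.
Sellers receive Ps = 530/7 + 3 = 551/7; Q' = 214 − 2.5·(530/7) = 173/7.

Q' = 173/7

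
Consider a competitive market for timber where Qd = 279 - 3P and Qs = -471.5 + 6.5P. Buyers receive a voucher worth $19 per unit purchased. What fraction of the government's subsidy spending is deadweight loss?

DWL / government spending = 13/54

Pre-subsidy: 279 - 3P = -471.5 + 6.5P gives P* = 79, Q* = 42.
With the rebate, buyers effectively pay Pb = Ps − 19, where Ps is the price sellers receive.
Demand in terms of Ps becomes Qd = 279 − 3(Ps − 19) = 336 - 3Ps. Setting this equal to supply: 336 - 3Ps = -471.5 + 6.5Ps, so Ps = 85.
Buyers pay Pb = 85 − 19 = 66; Q' = -471.5 + 6.5·85 = 81.
ΔCS = ½(42 + 81)(79 − 66) = 799.5; ΔPS = ½(42 + 81)(85 − 79) = 369.
Government spending = 19 × 81 = 1539.
DWL = ½ × 19 × (81 − 42) = 370.5; fraction = 370.5 / 1539 = 13/54.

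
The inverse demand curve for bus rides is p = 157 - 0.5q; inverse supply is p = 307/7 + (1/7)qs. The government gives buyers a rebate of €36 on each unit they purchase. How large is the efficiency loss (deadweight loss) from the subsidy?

Pre-subsidy: 157 - 0.5q = 307/7 + (1/7)q gives q* = 176 and p* = 69.
With the rebate, buyers effectively pay pb = ps − 36, where ps is the price sellers receive.
On the curves, pb = 157 - 0.5q and ps = 307/7 + (1/7)q; the wedge ps − pb = 36 gives 307/7 + (1/7)q − (157 - 0.5q) = 36, so q' = 232.
Then pb = 157 − 0.5·232 = 41 and ps = 307/7 + (1/7)·232 = 77.
The subsidy expands output by 232 − 176 = 56 past the efficient level; on those units the gap between marginal cost and willingness to pay runs from 0 up to 36.
DWL = ½ × 36 × 56 = 1008.

Deadweight loss = €1008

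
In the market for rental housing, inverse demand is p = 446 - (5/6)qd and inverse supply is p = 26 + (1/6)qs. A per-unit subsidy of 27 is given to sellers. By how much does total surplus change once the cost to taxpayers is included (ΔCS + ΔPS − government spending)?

Pre-subsidy: 446 - (5/6)q = 26 + (1/6)q gives q* = 420 and p* = 96.
With the subsidy, sellers receive ps = pb + 27 for each unit, where pb is the price buyers pay.
On the curves, pb = 446 - (5/6)q and ps = 26 + (1/6)q; the wedge ps − pb = 27 gives 26 + (1/6)q − (446 - (5/6)q) = 27, so q' = 447.
Then pb = 446 − (5/6)·447 = 73.5 and ps = 26 + (1/6)·447 = 100.5.
ΔCS = ½(420 + 447)(96 − 73.5) = 9753.75; ΔPS = ½(420 + 447)(100.5 − 96) = 1950.75.
Government spending = 27 × 447 = 12069.
Net change = 9753.75 + 1950.75 − 12069 = -364.5. The loss equals the DWL triangle ½·27·27.

Net change in total surplus = -364.5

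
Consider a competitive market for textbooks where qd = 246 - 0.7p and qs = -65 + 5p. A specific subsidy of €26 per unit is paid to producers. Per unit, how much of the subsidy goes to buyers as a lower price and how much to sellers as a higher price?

Buyers gain 1300/57 per unit; sellers gain 182/57 per unit

Pre-subsidy: 246 - 0.7p = -65 + 5p gives p* = 3110/57, q* = 11845/57.
With the subsidy, sellers receive ps = pb + 26 for each unit, where pb is the price buyers pay.
Supply in terms of pb becomes qs = -65 + 5(pb + 26) = 65 + 5pb. Setting this equal to demand: 246 - 0.7pb = 65 + 5pb, so pb = 1810/57.
Sellers receive ps = 1810/57 + 26 = 3292/57; q' = 246 − 0.7·(1810/57) = 12755/57.
Buyers' price falls by p* − pb = 3110/57 − 1810/57 = 1300/57; sellers' price rises by ps − p* = 3292/57 − 3110/57 = 182/57.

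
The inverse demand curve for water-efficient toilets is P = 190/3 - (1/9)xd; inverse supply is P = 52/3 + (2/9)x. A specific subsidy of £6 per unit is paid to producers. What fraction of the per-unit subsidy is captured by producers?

Pre-subsidy: 190/3 - (1/9)x = 52/3 + (2/9)x gives x* = 138 and P* = 48.
With the subsidy, sellers receive Ps = Pb + 6 for each unit, where Pb is the price buyers pay.
On the curves, Pb = 190/3 - (1/9)x and Ps = 52/3 + (2/9)x; the wedge Ps − Pb = 6 gives 52/3 + (2/9)x − (190/3 - (1/9)x) = 6, so x' = 156.
Then Pb = 190/3 − (1/9)·156 = 46 and Ps = 52/3 + (2/9)·156 = 52.
Buyers' price falls by P* − Pb = 48 − 46 = 2; sellers' price rises by Ps − P* = 52 − 48 = 4.
So producers capture 4/6 = 2/3 of each unit of subsidy.

Producer share = 2/3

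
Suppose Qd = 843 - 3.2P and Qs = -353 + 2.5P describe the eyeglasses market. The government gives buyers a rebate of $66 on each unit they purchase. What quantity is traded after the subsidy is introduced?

Pre-subsidy: 843 - 3.2P = -353 + 2.5P gives P* = 11960/57, Q* = 9779/57.
With the rebate, buyers effectively pay Pb = Ps − 66, where Ps is the price sellers receive.
Demand in terms of Ps becomes Qd = 843 − 3.2(Ps − 66) = 1054.2 - 3.2Ps. Setting this equal to supply: 1054.2 - 3.2Ps = -353 + 2.5Ps, so Ps = 14072/57.
Buyers pay Pb = 14072/57 − 66 = 10310/57; Q' = -353 + 2.5·(14072/57) = 15059/57.

Q' = 15059/57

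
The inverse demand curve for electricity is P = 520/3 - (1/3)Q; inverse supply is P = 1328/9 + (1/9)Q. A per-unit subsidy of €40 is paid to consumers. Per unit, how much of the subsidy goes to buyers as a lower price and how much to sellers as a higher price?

Pre-subsidy: 520/3 - (1/3)Q = 1328/9 + (1/9)Q gives Q* = 58 and P* = 154.
With the rebate, buyers effectively pay Pb = Ps − 40, where Ps is the price sellers receive.
On the curves, Pb = 520/3 - (1/3)Q and Ps = 1328/9 + (1/9)Q; the wedge Ps − Pb = 40 gives 1328/9 + (1/9)Q − (520/3 - (1/3)Q) = 40, so Q' = 148.
Then Pb = 520/3 − (1/3)·148 = 124 and Ps = 1328/9 + (1/9)·148 = 164.
Buyers' price falls by P* − Pb = 154 − 124 = 30; sellers' price rises by Ps − P* = 164 − 154 = 10.

Buyers gain €30 per unit; sellers gain €10 per unit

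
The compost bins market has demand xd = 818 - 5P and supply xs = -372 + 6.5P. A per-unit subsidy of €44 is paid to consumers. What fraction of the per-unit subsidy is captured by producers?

Producer share = 10/23

Pre-subsidy: 818 - 5P = -372 + 6.5P gives P* = 2380/23, x* = 6914/23.
With the rebate, buyers effectively pay Pb = Ps − 44, where Ps is the price sellers receive.
Demand in terms of Ps becomes xd = 818 − 5(Ps − 44) = 1038 - 5Ps. Setting this equal to supply: 1038 - 5Ps = -372 + 6.5Ps, so Ps = 2820/23.
Buyers pay Pb = 2820/23 − 44 = 1808/23; x' = -372 + 6.5·(2820/23) = 9774/23.
Buyers' price falls by P* − Pb = 2380/23 − 1808/23 = 572/23; sellers' price rises by Ps − P* = 2820/23 − 2380/23 = 440/23.
So producers capture (440/23)/44 = 10/23 of each unit of subsidy.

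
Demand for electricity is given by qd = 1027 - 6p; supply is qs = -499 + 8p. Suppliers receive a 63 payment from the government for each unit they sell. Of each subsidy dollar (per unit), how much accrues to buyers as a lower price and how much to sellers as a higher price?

Pre-subsidy: 1027 - 6p = -499 + 8p gives p* = 109, q* = 373.
With the subsidy, sellers receive ps = pb + 63 for each unit, where pb is the price buyers pay.
Supply in terms of pb becomes qs = -499 + 8(pb + 63) = 5 + 8pb. Setting this equal to demand: 1027 - 6pb = 5 + 8pb, so pb = 73.
Sellers receive ps = 73 + 63 = 136; q' = 1027 − 6·73 = 589.
Buyers' price falls by p* − pb = 109 − 73 = 36; sellers' price rises by ps − p* = 136 − 109 = 27.

Buyers gain 36 per unit; sellers gain 27 per unit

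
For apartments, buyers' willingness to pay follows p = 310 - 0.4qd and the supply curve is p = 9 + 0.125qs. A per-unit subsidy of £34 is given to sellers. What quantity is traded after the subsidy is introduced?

Pre-subsidy: 310 - 0.4q = 9 + 0.125q gives q* = 1720/3 and p* = 242/3.
With the subsidy, sellers receive ps = pb + 34 for each unit, where pb is the price buyers pay.
On the curves, pb = 310 - 0.4q and ps = 9 + 0.125q; the wedge ps − pb = 34 gives 9 + 0.125q − (310 - 0.4q) = 34, so q' = 13400/21.
Then pb = 310 − 0.4·(13400/21) = 1150/21 and ps = 9 + 0.125·(13400/21) = 1864/21.

q' = 13400/21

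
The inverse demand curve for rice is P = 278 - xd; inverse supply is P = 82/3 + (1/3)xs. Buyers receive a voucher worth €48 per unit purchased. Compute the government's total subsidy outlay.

Pre-subsidy: 278 - x = 82/3 + (1/3)x gives x* = 188 and P* = 90.
With the rebate, buyers effectively pay Pb = Ps − 48, where Ps is the price sellers receive.
On the curves, Pb = 278 - x and Ps = 82/3 + (1/3)x; the wedge Ps − Pb = 48 gives 82/3 + (1/3)x − (278 - x) = 48, so x' = 224.
Then Pb = 278 − 1·224 = 54 and Ps = 82/3 + (1/3)·224 = 102.
Government outlay = subsidy × quantity = 48 × 224 = 10752.

Government cost = €10752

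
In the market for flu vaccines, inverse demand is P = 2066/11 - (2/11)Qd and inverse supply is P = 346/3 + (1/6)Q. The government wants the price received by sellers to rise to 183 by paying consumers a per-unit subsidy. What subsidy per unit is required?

At a seller price of 183, quantity supplied is -692 + 6·183 = 406.
Buyers absorb 406 only when they pay Pb = 2066/11 − (2/11)·406 = 114.
s = Ps − Pb = 183 − 114 = 69.

Required subsidy s = 69 per unit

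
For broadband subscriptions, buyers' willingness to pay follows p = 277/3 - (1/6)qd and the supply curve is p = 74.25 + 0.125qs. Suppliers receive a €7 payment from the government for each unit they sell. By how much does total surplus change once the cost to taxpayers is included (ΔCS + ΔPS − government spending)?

Pre-subsidy: 277/3 - (1/6)q = 74.25 + 0.125q gives q* = 62 and p* = 82.
With the subsidy, sellers receive ps = pb + 7 for each unit, where pb is the price buyers pay.
On the curves, pb = 277/3 - (1/6)q and ps = 74.25 + 0.125q; the wedge ps − pb = 7 gives 74.25 + 0.125q − (277/3 - (1/6)q) = 7, so q' = 86.
Then pb = 277/3 − (1/6)·86 = 78 and ps = 74.25 + 0.125·86 = 85.
ΔCS = ½(62 + 86)(82 − 78) = 296; ΔPS = ½(62 + 86)(85 − 82) = 222.
Government spending = 7 × 86 = 602.
Net change = 296 + 222 − 602 = -84. The loss equals the DWL triangle ½·7·24.

Net change in total surplus = -€84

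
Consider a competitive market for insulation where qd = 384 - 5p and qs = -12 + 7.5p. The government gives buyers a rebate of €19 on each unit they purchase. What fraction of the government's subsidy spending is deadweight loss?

Pre-subsidy: 384 - 5p = -12 + 7.5p gives p* = 31.68, q* = 225.6.
With the rebate, buyers effectively pay pb = ps − 19, where ps is the price sellers receive.
Demand in terms of ps becomes qd = 384 − 5(ps − 19) = 479 - 5ps. Setting this equal to supply: 479 - 5ps = -12 + 7.5ps, so ps = 39.28.
Buyers pay pb = 39.28 − 19 = 20.28; q' = -12 + 7.5·39.28 = 282.6.
ΔCS = ½(225.6 + 282.6)(31.68 − 20.28) = 2896.74; ΔPS = ½(225.6 + 282.6)(39.28 − 31.68) = 1931.16.
Government spending = 19 × 282.6 = 5369.4.
DWL = ½ × 19 × (282.6 − 225.6) = 541.5; fraction = 541.5 / 5369.4 = 95/942.

DWL / government spending = 95/942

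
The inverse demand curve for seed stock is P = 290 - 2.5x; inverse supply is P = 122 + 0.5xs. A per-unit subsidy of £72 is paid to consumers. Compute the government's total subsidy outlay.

Government cost = £5760

Pre-subsidy: 290 - 2.5x = 122 + 0.5x gives x* = 56 and P* = 150.
With the rebate, buyers effectively pay Pb = Ps − 72, where Ps is the price sellers receive.
On the curves, Pb = 290 - 2.5x and Ps = 122 + 0.5x; the wedge Ps − Pb = 72 gives 122 + 0.5x − (290 - 2.5x) = 72, so x' = 80.
Then Pb = 290 − 2.5·80 = 90 and Ps = 122 + 0.5·80 = 162.
Government outlay = subsidy × quantity = 72 × 80 = 5760.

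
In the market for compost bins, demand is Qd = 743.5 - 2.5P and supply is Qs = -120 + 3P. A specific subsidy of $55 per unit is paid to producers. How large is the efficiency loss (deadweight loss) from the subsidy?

Pre-subsidy: 743.5 - 2.5P = -120 + 3P gives P* = 157, Q* = 351.
With the subsidy, sellers receive Ps = Pb + 55 for each unit, where Pb is the price buyers pay.
Supply in terms of Pb becomes Qs = -120 + 3(Pb + 55) = 45 + 3Pb. Setting this equal to demand: 743.5 - 2.5Pb = 45 + 3Pb, so Pb = 127.
Sellers receive Ps = 127 + 55 = 182; Q' = 743.5 − 2.5·127 = 426.
The subsidy expands output by 426 − 351 = 75 past the efficient level; on those units the gap between marginal cost and willingness to pay runs from 0 up to 55.
DWL = ½ × 55 × 75 = 2062.5.

Deadweight loss = $2062.5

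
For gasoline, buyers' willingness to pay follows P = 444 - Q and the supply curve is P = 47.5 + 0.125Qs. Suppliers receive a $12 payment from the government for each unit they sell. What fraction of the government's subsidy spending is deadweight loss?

Pre-subsidy: 444 - Q = 47.5 + 0.125Q gives Q* = 3172/9 and P* = 824/9.
With the subsidy, sellers receive Ps = Pb + 12 for each unit, where Pb is the price buyers pay.
On the curves, Pb = 444 - Q and Ps = 47.5 + 0.125Q; the wedge Ps − Pb = 12 gives 47.5 + 0.125Q − (444 - Q) = 12, so Q' = 3268/9.
Then Pb = 444 − 1·(3268/9) = 728/9 and Ps = 47.5 + 0.125·(3268/9) = 836/9.
ΔCS = ½(3172/9 + 3268/9)(824/9 − 728/9) = 103040/27; ΔPS = ½(3172/9 + 3268/9)(836/9 − 824/9) = 12880/27.
Government spending = 12 × 3268/9 = 13072/3.
DWL = ½ × 12 × (3268/9 − 3172/9) = 64; fraction = 64 / (13072/3) = 12/817.

DWL / government spending = 12/817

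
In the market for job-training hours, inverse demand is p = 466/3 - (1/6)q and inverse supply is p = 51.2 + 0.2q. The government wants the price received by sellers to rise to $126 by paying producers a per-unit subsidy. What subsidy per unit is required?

Required subsidy s = $33 per unit

At a seller price of 126, quantity supplied is -256 + 5·126 = 374.
Buyers absorb 374 only when they pay pb = 466/3 − (1/6)·374 = 93.
s = ps − pb = 126 − 93 = 33.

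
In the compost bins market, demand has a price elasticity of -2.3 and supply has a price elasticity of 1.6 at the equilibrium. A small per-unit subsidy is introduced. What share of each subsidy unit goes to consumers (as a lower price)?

Consumer share = 16/39

For a small subsidy around the equilibrium, the benefit split depends on the relative slopes, which at a point are proportional to the elasticities.
Buyer share = εs/(εs + |εd|) = 1.6/(1.6 + 2.3) = 16/39; seller share = |εd|/(εs + |εd|) = 23/39.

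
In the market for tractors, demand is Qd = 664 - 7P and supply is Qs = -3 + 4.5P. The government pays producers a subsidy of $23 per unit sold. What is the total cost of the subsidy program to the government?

Government cost = $7383

Pre-subsidy: 664 - 7P = -3 + 4.5P gives P* = 58, Q* = 258.
With the subsidy, sellers receive Ps = Pb + 23 for each unit, where Pb is the price buyers pay.
Supply in terms of Pb becomes Qs = -3 + 4.5(Pb + 23) = 100.5 + 4.5Pb. Setting this equal to demand: 664 - 7Pb = 100.5 + 4.5Pb, so Pb = 49.
Sellers receive Ps = 49 + 23 = 72; Q' = 664 − 7·49 = 321.
Government outlay = subsidy × quantity = 23 × 321 = 7383.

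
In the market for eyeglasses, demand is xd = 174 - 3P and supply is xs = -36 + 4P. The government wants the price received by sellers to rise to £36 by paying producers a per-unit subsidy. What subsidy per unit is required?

At a seller price of 36, quantity supplied is -36 + 4·36 = 108.
Buyers absorb 108 only when they pay Pb with 174 − 3·Pb = 108, i.e. Pb = 22.
s = Ps − Pb = 36 − 22 = 14.

Required subsidy s = £14 per unit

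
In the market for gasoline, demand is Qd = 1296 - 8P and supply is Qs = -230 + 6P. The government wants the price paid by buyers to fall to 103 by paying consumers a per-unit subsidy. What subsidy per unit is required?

At a buyer price of 103, quantity demanded is 1296 − 8·103 = 472.
Sellers supply 472 only when they receive Ps with -230 + 6·Ps = 472, i.e. Ps = 117.
s = Ps − Pb = 117 − 103 = 14.

Required subsidy s = 14 per unit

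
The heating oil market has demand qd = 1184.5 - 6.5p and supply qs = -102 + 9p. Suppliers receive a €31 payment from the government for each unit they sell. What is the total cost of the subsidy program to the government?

Pre-subsidy: 1184.5 - 6.5p = -102 + 9p gives p* = 83, q* = 645.
With the subsidy, sellers receive ps = pb + 31 for each unit, where pb is the price buyers pay.
Supply in terms of pb becomes qs = -102 + 9(pb + 31) = 177 + 9pb. Setting this equal to demand: 1184.5 - 6.5pb = 177 + 9pb, so pb = 65.
Sellers receive ps = 65 + 31 = 96; q' = 1184.5 − 6.5·65 = 762.
Government outlay = subsidy × quantity = 31 × 762 = 23622.

Government cost = €23622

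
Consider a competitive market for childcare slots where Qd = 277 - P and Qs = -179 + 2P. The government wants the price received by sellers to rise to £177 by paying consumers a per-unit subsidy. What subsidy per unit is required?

Required subsidy s = £75 per unit

At a seller price of 177, quantity supplied is -179 + 2·177 = 175.
Buyers absorb 175 only when they pay Pb with 277 − 1·Pb = 175, i.e. Pb = 102.
s = Ps − Pb = 177 − 102 = 75.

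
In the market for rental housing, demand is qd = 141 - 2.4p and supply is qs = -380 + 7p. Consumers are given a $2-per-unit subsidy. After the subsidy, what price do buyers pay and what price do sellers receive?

Buyers pay 2535/47; sellers receive 2629/47

Pre-subsidy: 141 - 2.4p = -380 + 7p gives p* = 2605/47, q* = 375/47.
With the rebate, buyers effectively pay pb = ps − 2, where ps is the price sellers receive.
Demand in terms of ps becomes qd = 141 − 2.4(ps − 2) = 145.8 - 2.4ps. Setting this equal to supply: 145.8 - 2.4ps = -380 + 7ps, so ps = 2629/47.
Buyers pay pb = 2629/47 − 2 = 2535/47; q' = -380 + 7·(2629/47) = 543/47.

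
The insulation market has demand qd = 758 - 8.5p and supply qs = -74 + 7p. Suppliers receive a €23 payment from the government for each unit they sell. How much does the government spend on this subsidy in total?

Government cost = 278093/31

Pre-subsidy: 758 - 8.5p = -74 + 7p gives p* = 1664/31, q* = 9354/31.
With the subsidy, sellers receive ps = pb + 23 for each unit, where pb is the price buyers pay.
Supply in terms of pb becomes qs = -74 + 7(pb + 23) = 87 + 7pb. Setting this equal to demand: 758 - 8.5pb = 87 + 7pb, so pb = 1342/31.
Sellers receive ps = 1342/31 + 23 = 2055/31; q' = 758 − 8.5·(1342/31) = 12091/31.
Government outlay = subsidy × quantity = 23 × 12091/31 = 278093/31.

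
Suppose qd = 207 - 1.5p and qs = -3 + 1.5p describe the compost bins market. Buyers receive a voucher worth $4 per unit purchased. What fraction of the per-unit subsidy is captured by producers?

Pre-subsidy: 207 - 1.5p = -3 + 1.5p gives p* = 70, q* = 102.
With the rebate, buyers effectively pay pb = ps − 4, where ps is the price sellers receive.
Demand in terms of ps becomes qd = 207 − 1.5(ps − 4) = 213 - 1.5ps. Setting this equal to supply: 213 - 1.5ps = -3 + 1.5ps, so ps = 72.
Buyers pay pb = 72 − 4 = 68; q' = -3 + 1.5·72 = 105.
Buyers' price falls by p* − pb = 70 − 68 = 2; sellers' price rises by ps − p* = 72 − 70 = 2.
So producers capture 2/4 = 0.5 of each unit of subsidy.

Producer share = 0.5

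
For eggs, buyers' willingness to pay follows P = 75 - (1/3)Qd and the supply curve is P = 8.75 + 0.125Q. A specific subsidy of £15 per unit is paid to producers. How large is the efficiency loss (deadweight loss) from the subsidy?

Deadweight loss = 2700/11

Pre-subsidy: 75 - (1/3)Q = 8.75 + 0.125Q gives Q* = 1590/11 and P* = 295/11.
With the subsidy, sellers receive Ps = Pb + 15 for each unit, where Pb is the price buyers pay.
On the curves, Pb = 75 - (1/3)Q and Ps = 8.75 + 0.125Q; the wedge Ps − Pb = 15 gives 8.75 + 0.125Q − (75 - (1/3)Q) = 15, so Q' = 1950/11.
Then Pb = 75 − (1/3)·(1950/11) = 175/11 and Ps = 8.75 + 0.125·(1950/11) = 340/11.
The subsidy expands output by 1950/11 − 1590/11 = 360/11 past the efficient level; on those units the gap between marginal cost and willingness to pay runs from 0 up to 15.
DWL = ½ × 15 × 360/11 = 2700/11.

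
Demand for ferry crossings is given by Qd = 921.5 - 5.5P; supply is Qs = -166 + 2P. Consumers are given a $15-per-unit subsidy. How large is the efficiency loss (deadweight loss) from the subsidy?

Deadweight loss = $165

Pre-subsidy: 921.5 - 5.5P = -166 + 2P gives P* = 145, Q* = 124.
With the rebate, buyers effectively pay Pb = Ps − 15, where Ps is the price sellers receive.
Demand in terms of Ps becomes Qd = 921.5 − 5.5(Ps − 15) = 1004 - 5.5Ps. Setting this equal to supply: 1004 - 5.5Ps = -166 + 2Ps, so Ps = 156.
Buyers pay Pb = 156 − 15 = 141; Q' = -166 + 2·156 = 146.
The subsidy expands output by 146 − 124 = 22 past the efficient level; on those units the gap between marginal cost and willingness to pay runs from 0 up to 15.
DWL = ½ × 15 × 22 = 165.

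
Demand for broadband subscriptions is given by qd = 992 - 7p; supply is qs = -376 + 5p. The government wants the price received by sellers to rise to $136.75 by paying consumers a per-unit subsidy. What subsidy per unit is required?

At a seller price of 136.75, quantity supplied is -376 + 5·136.75 = 307.75.
Buyers absorb 307.75 only when they pay pb with 992 − 7·pb = 307.75, i.e. pb = 97.75.
s = ps − pb = 136.75 − 97.75 = 39.

Required subsidy s = $39 per unit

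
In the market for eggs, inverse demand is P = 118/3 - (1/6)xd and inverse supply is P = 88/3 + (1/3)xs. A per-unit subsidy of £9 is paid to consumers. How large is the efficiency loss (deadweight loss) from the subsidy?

Pre-subsidy: 118/3 - (1/6)x = 88/3 + (1/3)x gives x* = 20 and P* = 36.
With the rebate, buyers effectively pay Pb = Ps − 9, where Ps is the price sellers receive.
On the curves, Pb = 118/3 - (1/6)x and Ps = 88/3 + (1/3)x; the wedge Ps − Pb = 9 gives 88/3 + (1/3)x − (118/3 - (1/6)x) = 9, so x' = 38.
Then Pb = 118/3 − (1/6)·38 = 33 and Ps = 88/3 + (1/3)·38 = 42.
The subsidy expands output by 38 − 20 = 18 past the efficient level; on those units the gap between marginal cost and willingness to pay runs from 0 up to 9.
DWL = ½ × 9 × 18 = 81.

Deadweight loss = £81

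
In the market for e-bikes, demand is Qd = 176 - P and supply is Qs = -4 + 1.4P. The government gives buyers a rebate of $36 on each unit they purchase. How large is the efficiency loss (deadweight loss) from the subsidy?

Deadweight loss = $378

Pre-subsidy: 176 - P = -4 + 1.4P gives P* = 75, Q* = 101.
With the rebate, buyers effectively pay Pb = Ps − 36, where Ps is the price sellers receive.
Demand in terms of Ps becomes Qd = 176 − 1(Ps − 36) = 212 - Ps. Setting this equal to supply: 212 - Ps = -4 + 1.4Ps, so Ps = 90.
Buyers pay Pb = 90 − 36 = 54; Q' = -4 + 1.4·90 = 122.
The subsidy expands output by 122 − 101 = 21 past the efficient level; on those units the gap between marginal cost and willingness to pay runs from 0 up to 36.
DWL = ½ × 36 × 21 = 378.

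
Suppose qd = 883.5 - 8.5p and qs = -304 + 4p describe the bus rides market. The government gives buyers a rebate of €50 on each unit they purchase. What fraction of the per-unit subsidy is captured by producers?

Pre-subsidy: 883.5 - 8.5p = -304 + 4p gives p* = 95, q* = 76.
With the rebate, buyers effectively pay pb = ps − 50, where ps is the price sellers receive.
Demand in terms of ps becomes qd = 883.5 − 8.5(ps − 50) = 1308.5 - 8.5ps. Setting this equal to supply: 1308.5 - 8.5ps = -304 + 4ps, so ps = 129.
Buyers pay pb = 129 − 50 = 79; q' = -304 + 4·129 = 212.
Buyers' price falls by p* − pb = 95 − 79 = 16; sellers' price rises by ps − p* = 129 − 95 = 34.
So producers capture 34/50 = 0.68 of each unit of subsidy.

Producer share = 0.68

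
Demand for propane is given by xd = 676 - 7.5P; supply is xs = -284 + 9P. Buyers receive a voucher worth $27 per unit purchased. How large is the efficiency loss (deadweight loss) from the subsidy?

Deadweight loss = 32805/22

Pre-subsidy: 676 - 7.5P = -284 + 9P gives P* = 640/11, x* = 2636/11.
With the rebate, buyers effectively pay Pb = Ps − 27, where Ps is the price sellers receive.
Demand in terms of Ps becomes xd = 676 − 7.5(Ps − 27) = 878.5 - 7.5Ps. Setting this equal to supply: 878.5 - 7.5Ps = -284 + 9Ps, so Ps = 775/11.
Buyers pay Pb = 775/11 − 27 = 478/11; x' = -284 + 9·(775/11) = 3851/11.
The subsidy expands output by 3851/11 − 2636/11 = 1215/11 past the efficient level; on those units the gap between marginal cost and willingness to pay runs from 0 up to 27.
DWL = ½ × 27 × 1215/11 = 32805/22.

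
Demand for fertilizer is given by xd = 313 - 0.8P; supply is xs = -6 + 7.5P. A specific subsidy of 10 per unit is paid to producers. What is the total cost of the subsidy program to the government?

Government cost = 240270/83

Pre-subsidy: 313 - 0.8P = -6 + 7.5P gives P* = 3190/83, x* = 23427/83.
With the subsidy, sellers receive Ps = Pb + 10 for each unit, where Pb is the price buyers pay.
Supply in terms of Pb becomes xs = -6 + 7.5(Pb + 10) = 69 + 7.5Pb. Setting this equal to demand: 313 - 0.8Pb = 69 + 7.5Pb, so Pb = 2440/83.
Sellers receive Ps = 2440/83 + 10 = 3270/83; x' = 313 − 0.8·(2440/83) = 24027/83.
Government outlay = subsidy × quantity = 10 × 24027/83 = 240270/83.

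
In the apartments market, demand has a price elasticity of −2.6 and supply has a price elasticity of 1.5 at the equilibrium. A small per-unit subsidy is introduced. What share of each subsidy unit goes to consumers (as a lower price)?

Consumer share = 15/41

For a small subsidy around the equilibrium, the benefit split depends on the relative slopes, which at a point are proportional to the elasticities.
Buyer share = εs/(εs + |εd|) = 1.5/(1.5 + 2.6) = 15/41; seller share = |εd|/(εs + |εd|) = 26/41.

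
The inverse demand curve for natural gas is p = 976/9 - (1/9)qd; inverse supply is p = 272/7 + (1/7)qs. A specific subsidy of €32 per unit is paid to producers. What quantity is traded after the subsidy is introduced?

Pre-subsidy: 976/9 - (1/9)q = 272/7 + (1/7)q gives q* = 274 and p* = 78.
With the subsidy, sellers receive ps = pb + 32 for each unit, where pb is the price buyers pay.
On the curves, pb = 976/9 - (1/9)q and ps = 272/7 + (1/7)q; the wedge ps − pb = 32 gives 272/7 + (1/7)q − (976/9 - (1/9)q) = 32, so q' = 400.
Then pb = 976/9 − (1/9)·400 = 64 and ps = 272/7 + (1/7)·400 = 96.

q' = 400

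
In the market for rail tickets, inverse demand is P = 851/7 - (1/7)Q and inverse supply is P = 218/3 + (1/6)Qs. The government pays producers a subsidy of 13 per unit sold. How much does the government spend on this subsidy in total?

Government cost = 2600

Pre-subsidy: 851/7 - (1/7)Q = 218/3 + (1/6)Q gives Q* = 158 and P* = 99.
With the subsidy, sellers receive Ps = Pb + 13 for each unit, where Pb is the price buyers pay.
On the curves, Pb = 851/7 - (1/7)Q and Ps = 218/3 + (1/6)Q; the wedge Ps − Pb = 13 gives 218/3 + (1/6)Q − (851/7 - (1/7)Q) = 13, so Q' = 200.
Then Pb = 851/7 − (1/7)·200 = 93 and Ps = 218/3 + (1/6)·200 = 106.
Government outlay = subsidy × quantity = 13 × 200 = 2600.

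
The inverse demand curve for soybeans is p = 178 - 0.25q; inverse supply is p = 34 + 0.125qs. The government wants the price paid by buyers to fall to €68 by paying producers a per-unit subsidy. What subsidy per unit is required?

Required subsidy s = €21 per unit

At a buyer price of 68, quantity demanded is 712 − 4·68 = 440.
Sellers supply 440 only when they receive ps = 34 + 0.125·440 = 89.
s = ps − pb = 89 − 68 = 21.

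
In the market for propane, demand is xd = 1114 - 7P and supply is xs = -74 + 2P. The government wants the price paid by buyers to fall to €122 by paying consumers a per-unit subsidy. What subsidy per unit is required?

Required subsidy s = €45 per unit

At a buyer price of 122, quantity demanded is 1114 − 7·122 = 260.
Sellers supply 260 only when they receive Ps with -74 + 2·Ps = 260, i.e. Ps = 167.
s = Ps − Pb = 167 − 122 = 45.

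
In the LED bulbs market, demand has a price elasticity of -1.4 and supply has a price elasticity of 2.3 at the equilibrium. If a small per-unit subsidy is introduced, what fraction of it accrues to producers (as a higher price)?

For a small subsidy around the equilibrium, the benefit split depends on the relative slopes, which at a point are proportional to the elasticities.
Buyer share = εs/(εs + |εd|) = 2.3/(2.3 + 1.4) = 23/37; seller share = |εd|/(εs + |εd|) = 14/37.
So producers capture 14/37 of the subsidy.

Producer share = 14/37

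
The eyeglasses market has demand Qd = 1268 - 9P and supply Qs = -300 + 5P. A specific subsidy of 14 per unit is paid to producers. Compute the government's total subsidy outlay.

Government cost = 4270

Pre-subsidy: 1268 - 9P = -300 + 5P gives P* = 112, Q* = 260.
With the subsidy, sellers receive Ps = Pb + 14 for each unit, where Pb is the price buyers pay.
Supply in terms of Pb becomes Qs = -300 + 5(Pb + 14) = -230 + 5Pb. Setting this equal to demand: 1268 - 9Pb = -230 + 5Pb, so Pb = 107.
Sellers receive Ps = 107 + 14 = 121; Q' = 1268 − 9·107 = 305.
Government outlay = subsidy × quantity = 14 × 305 = 4270.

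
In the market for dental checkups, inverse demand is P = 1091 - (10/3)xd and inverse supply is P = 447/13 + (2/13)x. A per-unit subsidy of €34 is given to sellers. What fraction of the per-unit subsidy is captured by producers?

Pre-subsidy: 1091 - (10/3)x = 447/13 + (2/13)x gives x* = 303 and P* = 81.
With the subsidy, sellers receive Ps = Pb + 34 for each unit, where Pb is the price buyers pay.
On the curves, Pb = 1091 - (10/3)x and Ps = 447/13 + (2/13)x; the wedge Ps − Pb = 34 gives 447/13 + (2/13)x − (1091 - (10/3)x) = 34, so x' = 312.75.
Then Pb = 1091 − (10/3)·312.75 = 48.5 and Ps = 447/13 + (2/13)·312.75 = 82.5.
Buyers' price falls by P* − Pb = 81 − 48.5 = 32.5; sellers' price rises by Ps − P* = 82.5 − 81 = 1.5.
So producers capture 1.5/34 = 3/68 of each unit of subsidy.

Producer share = 3/68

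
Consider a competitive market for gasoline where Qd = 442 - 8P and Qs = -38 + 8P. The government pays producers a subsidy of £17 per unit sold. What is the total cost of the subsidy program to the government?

Government cost = £4590

Pre-subsidy: 442 - 8P = -38 + 8P gives P* = 30, Q* = 202.
With the subsidy, sellers receive Ps = Pb + 17 for each unit, where Pb is the price buyers pay.
Supply in terms of Pb becomes Qs = -38 + 8(Pb + 17) = 98 + 8Pb. Setting this equal to demand: 442 - 8Pb = 98 + 8Pb, so Pb = 21.5.
Sellers receive Ps = 21.5 + 17 = 38.5; Q' = 442 − 8·21.5 = 270.
Government outlay = subsidy × quantity = 17 × 270 = 4590.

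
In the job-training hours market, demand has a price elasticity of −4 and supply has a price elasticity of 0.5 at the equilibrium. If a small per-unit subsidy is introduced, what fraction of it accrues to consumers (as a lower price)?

Consumer share = 1/9

For a small subsidy around the equilibrium, the benefit split depends on the relative slopes, which at a point are proportional to the elasticities.
Buyer share = εs/(εs + |εd|) = 0.5/(0.5 + 4) = 1/9; seller share = |εd|/(εs + |εd|) = 8/9.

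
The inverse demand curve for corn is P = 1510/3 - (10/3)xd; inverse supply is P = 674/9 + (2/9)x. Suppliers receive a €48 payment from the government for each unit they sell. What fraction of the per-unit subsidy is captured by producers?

Pre-subsidy: 1510/3 - (10/3)x = 674/9 + (2/9)x gives x* = 120.5 and P* = 305/3.
With the subsidy, sellers receive Ps = Pb + 48 for each unit, where Pb is the price buyers pay.
On the curves, Pb = 1510/3 - (10/3)x and Ps = 674/9 + (2/9)x; the wedge Ps − Pb = 48 gives 674/9 + (2/9)x − (1510/3 - (10/3)x) = 48, so x' = 134.
Then Pb = 1510/3 − (10/3)·134 = 170/3 and Ps = 674/9 + (2/9)·134 = 314/3.
Buyers' price falls by P* − Pb = 305/3 − 170/3 = 45; sellers' price rises by Ps − P* = 314/3 − 305/3 = 3.
So producers capture 3/48 = 0.0625 of each unit of subsidy.

Producer share = 0.0625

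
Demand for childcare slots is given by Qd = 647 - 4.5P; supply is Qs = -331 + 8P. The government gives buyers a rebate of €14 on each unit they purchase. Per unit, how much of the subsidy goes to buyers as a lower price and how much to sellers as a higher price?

Buyers gain €8.96 per unit; sellers gain €5.04 per unit

Pre-subsidy: 647 - 4.5P = -331 + 8P gives P* = 78.24, Q* = 294.92.
With the rebate, buyers effectively pay Pb = Ps − 14, where Ps is the price sellers receive.
Demand in terms of Ps becomes Qd = 647 − 4.5(Ps − 14) = 710 - 4.5Ps. Setting this equal to supply: 710 - 4.5Ps = -331 + 8Ps, so Ps = 83.28.
Buyers pay Pb = 83.28 − 14 = 69.28; Q' = -331 + 8·83.28 = 335.24.
Buyers' price falls by P* − Pb = 78.24 − 69.28 = 8.96; sellers' price rises by Ps − P* = 83.28 − 78.24 = 5.04.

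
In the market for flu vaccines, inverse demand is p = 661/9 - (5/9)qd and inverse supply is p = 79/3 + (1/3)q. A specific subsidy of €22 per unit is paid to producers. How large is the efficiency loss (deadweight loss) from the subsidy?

Pre-subsidy: 661/9 - (5/9)q = 79/3 + (1/3)q gives q* = 53 and p* = 44.
With the subsidy, sellers receive ps = pb + 22 for each unit, where pb is the price buyers pay.
On the curves, pb = 661/9 - (5/9)q and ps = 79/3 + (1/3)q; the wedge ps − pb = 22 gives 79/3 + (1/3)q − (661/9 - (5/9)q) = 22, so q' = 77.75.
Then pb = 661/9 − (5/9)·77.75 = 30.25 and ps = 79/3 + (1/3)·77.75 = 52.25.
The subsidy expands output by 77.75 − 53 = 24.75 past the efficient level; on those units the gap between marginal cost and willingness to pay runs from 0 up to 22.
DWL = ½ × 22 × 24.75 = 272.25.

Deadweight loss = €272.25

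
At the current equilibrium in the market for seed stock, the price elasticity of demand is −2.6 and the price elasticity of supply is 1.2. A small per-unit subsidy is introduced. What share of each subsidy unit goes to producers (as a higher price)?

For a small subsidy around the equilibrium, the benefit split depends on the relative slopes, which at a point are proportional to the elasticities.
Buyer share = εs/(εs + |εd|) = 1.2/(1.2 + 2.6) = 6/19; seller share = |εd|/(εs + |εd|) = 13/19.
So producers capture 13/19 of the subsidy.

Producer share = 13/19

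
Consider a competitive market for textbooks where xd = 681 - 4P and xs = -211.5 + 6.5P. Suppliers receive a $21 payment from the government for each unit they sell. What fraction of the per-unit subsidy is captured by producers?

Pre-subsidy: 681 - 4P = -211.5 + 6.5P gives P* = 85, x* = 341.
With the subsidy, sellers receive Ps = Pb + 21 for each unit, where Pb is the price buyers pay.
Supply in terms of Pb becomes xs = -211.5 + 6.5(Pb + 21) = -75 + 6.5Pb. Setting this equal to demand: 681 - 4Pb = -75 + 6.5Pb, so Pb = 72.
Sellers receive Ps = 72 + 21 = 93; x' = 681 − 4·72 = 393.
Buyers' price falls by P* − Pb = 85 − 72 = 13; sellers' price rises by Ps − P* = 93 − 85 = 8.
So producers capture 8/21 = 8/21 of each unit of subsidy.

Producer share = 8/21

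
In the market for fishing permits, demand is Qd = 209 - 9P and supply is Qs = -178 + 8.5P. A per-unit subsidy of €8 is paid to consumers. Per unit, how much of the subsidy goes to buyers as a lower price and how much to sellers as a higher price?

Pre-subsidy: 209 - 9P = -178 + 8.5P gives P* = 774/35, Q* = 349/35.
With the rebate, buyers effectively pay Pb = Ps − 8, where Ps is the price sellers receive.
Demand in terms of Ps becomes Qd = 209 − 9(Ps − 8) = 281 - 9Ps. Setting this equal to supply: 281 - 9Ps = -178 + 8.5Ps, so Ps = 918/35.
Buyers pay Pb = 918/35 − 8 = 638/35; Q' = -178 + 8.5·(918/35) = 1573/35.
Buyers' price falls by P* − Pb = 774/35 − 638/35 = 136/35; sellers' price rises by Ps − P* = 918/35 − 774/35 = 144/35.

Buyers gain 136/35 per unit; sellers gain 144/35 per unit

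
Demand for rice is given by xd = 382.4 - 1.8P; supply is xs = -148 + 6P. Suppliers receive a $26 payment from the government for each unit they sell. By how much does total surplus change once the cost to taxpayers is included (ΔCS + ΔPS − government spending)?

Net change in total surplus = -$468

Pre-subsidy: 382.4 - 1.8P = -148 + 6P gives P* = 68, x* = 260.
With the subsidy, sellers receive Ps = Pb + 26 for each unit, where Pb is the price buyers pay.
Supply in terms of Pb becomes xs = -148 + 6(Pb + 26) = 8 + 6Pb. Setting this equal to demand: 382.4 - 1.8Pb = 8 + 6Pb, so Pb = 48.
Sellers receive Ps = 48 + 26 = 74; x' = 382.4 − 1.8·48 = 296.
ΔCS = ½(260 + 296)(68 − 48) = 5560; ΔPS = ½(260 + 296)(74 − 68) = 1668.
Government spending = 26 × 296 = 7696.
Net change = 5560 + 1668 − 7696 = -468. The loss equals the DWL triangle ½·26·36.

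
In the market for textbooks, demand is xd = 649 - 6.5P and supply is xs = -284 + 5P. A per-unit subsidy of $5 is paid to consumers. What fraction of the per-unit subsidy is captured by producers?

Producer share = 13/23

Pre-subsidy: 649 - 6.5P = -284 + 5P gives P* = 1866/23, x* = 2798/23.
With the rebate, buyers effectively pay Pb = Ps − 5, where Ps is the price sellers receive.
Demand in terms of Ps becomes xd = 649 − 6.5(Ps − 5) = 681.5 - 6.5Ps. Setting this equal to supply: 681.5 - 6.5Ps = -284 + 5Ps, so Ps = 1931/23.
Buyers pay Pb = 1931/23 − 5 = 1816/23; x' = -284 + 5·(1931/23) = 3123/23.
Buyers' price falls by P* − Pb = 1866/23 − 1816/23 = 50/23; sellers' price rises by Ps − P* = 1931/23 − 1866/23 = 65/23.
So producers capture (65/23)/5 = 13/23 of each unit of subsidy.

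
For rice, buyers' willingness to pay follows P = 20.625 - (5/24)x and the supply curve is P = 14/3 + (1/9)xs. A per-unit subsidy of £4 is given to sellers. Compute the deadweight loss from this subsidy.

Pre-subsidy: 20.625 - (5/24)x = 14/3 + (1/9)x gives x* = 1149/23 and P* = 235/23.
With the subsidy, sellers receive Ps = Pb + 4 for each unit, where Pb is the price buyers pay.
On the curves, Pb = 20.625 - (5/24)x and Ps = 14/3 + (1/9)x; the wedge Ps − Pb = 4 gives 14/3 + (1/9)x − (20.625 - (5/24)x) = 4, so x' = 1437/23.
Then Pb = 20.625 − (5/24)·(1437/23) = 175/23 and Ps = 14/3 + (1/9)·(1437/23) = 267/23.
The subsidy expands output by 1437/23 − 1149/23 = 288/23 past the efficient level; on those units the gap between marginal cost and willingness to pay runs from 0 up to 4.
DWL = ½ × 4 × 288/23 = 576/23.

Deadweight loss = 576/23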